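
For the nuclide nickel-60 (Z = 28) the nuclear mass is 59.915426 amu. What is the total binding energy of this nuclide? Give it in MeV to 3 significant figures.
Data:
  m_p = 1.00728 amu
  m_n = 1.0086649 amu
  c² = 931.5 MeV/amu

Total constituent mass: 28 × 1.00728 + 32 × 1.0086649 = 60.4811168 amu
Mass defect Δm = 60.4811168 − 59.915426 = 0.5656908 amu
Binding energy = Δm·c² = 0.5656908 × 931.5 MeV/amu = 526.941 MeV

527 MeV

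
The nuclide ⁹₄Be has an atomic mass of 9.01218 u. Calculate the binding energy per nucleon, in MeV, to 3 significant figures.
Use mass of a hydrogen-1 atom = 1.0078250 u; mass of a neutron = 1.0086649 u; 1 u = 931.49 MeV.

6.46 MeV/nucleon

Σm = 4·m(¹H) + 5·m_n = 4.0313000 + 5.0433245 = 9.0746245 u
Δm = 9.0746245 − 9.01218 = 0.0624445 u
Converting to energy: 0.0624445 u × 931.49 MeV/u = 58.1664 MeV
Per nucleon: 58.1664 / 9 = 6.463 MeV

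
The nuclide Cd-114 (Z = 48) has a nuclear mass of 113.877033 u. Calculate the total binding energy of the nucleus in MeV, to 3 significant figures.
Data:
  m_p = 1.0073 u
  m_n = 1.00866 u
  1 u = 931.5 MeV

973 MeV

Σm = 48·m_p + 66·m_n = 48.3504 + 66.57156 = 114.92196 u
Δm = 114.92196 − 113.877033 = 1.044927 u
Converting to energy: 1.044927 u × 931.5 MeV/u = 973.350 MeV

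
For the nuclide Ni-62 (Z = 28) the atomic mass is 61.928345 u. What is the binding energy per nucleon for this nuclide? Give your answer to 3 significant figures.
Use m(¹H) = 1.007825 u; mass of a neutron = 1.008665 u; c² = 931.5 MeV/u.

Σm = 28·m(¹H) + 34·m_n = 28.219100 + 34.294610 = 62.513710 u
The mass defect is 62.513710 − 61.928345 = 0.585365 u.
E_B = 0.585365 × 931.5 = 545.267 MeV
Dividing by A = 62 gives 8.7946 MeV per nucleon.

8.79 MeV/nucleon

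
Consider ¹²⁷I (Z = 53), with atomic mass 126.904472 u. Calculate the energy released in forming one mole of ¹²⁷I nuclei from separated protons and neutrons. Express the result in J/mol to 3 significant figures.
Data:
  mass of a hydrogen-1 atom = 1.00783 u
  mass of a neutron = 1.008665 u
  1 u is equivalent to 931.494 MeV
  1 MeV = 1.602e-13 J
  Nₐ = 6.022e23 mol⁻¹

1.03e+14 J/mol

Total constituent mass: 53 × 1.00783 + 74 × 1.008665 = 128.056200 u
Δm = 128.056200 − 126.904472 = 1.151728 u
E_B = 1.151728 × 931.494 = 1072.83 MeV
Per nucleus in joules: 1072.83 MeV × 1.602e-13 J/MeV = 1.71867e-10 J
Per mole: 1.71867e-10 J × 6.022e23 mol⁻¹ = 1.03498e+14 J/mol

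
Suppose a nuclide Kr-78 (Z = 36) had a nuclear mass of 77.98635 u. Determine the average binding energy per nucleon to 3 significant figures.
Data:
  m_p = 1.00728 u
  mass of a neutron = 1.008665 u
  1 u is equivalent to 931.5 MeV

7.64 MeV/nucleon

Z = 36, so N = A − Z = 78 − 36 = 42.
Mass of separated nucleons = 36(1.00728) + 42(1.008665) = 36.26208 + 42.363930 = 78.626010 u
The mass defect is 78.626010 − 77.98635 = 0.639660 u.
Converting to energy: 0.639660 u × 931.5 MeV/u = 595.843 MeV
Dividing by A = 78 gives 7.639 MeV per nucleon.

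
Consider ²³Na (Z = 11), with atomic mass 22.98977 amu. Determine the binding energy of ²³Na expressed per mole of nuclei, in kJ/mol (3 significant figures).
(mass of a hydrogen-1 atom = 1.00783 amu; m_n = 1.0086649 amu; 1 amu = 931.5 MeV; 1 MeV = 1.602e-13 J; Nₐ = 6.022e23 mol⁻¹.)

The nucleus contains 11 protons and 23 − 11 = 12 neutrons.
Σm = 11·m(¹H) + 12·m_n = 11.08613 + 12.1039788 = 23.1901088 amu
Mass defect Δm = 23.1901088 − 22.98977 = 0.2003388 amu
E_B = 0.2003388 × 931.5 = 186.616 MeV
Per nucleus in joules: 186.616 MeV × 1.602e-13 J/MeV = 2.9896e-11 J
Per mole: 2.9896e-11 J × 6.022e23 mol⁻¹ = 1.8003e+13 J/mol

1.80e+10 kJ/mol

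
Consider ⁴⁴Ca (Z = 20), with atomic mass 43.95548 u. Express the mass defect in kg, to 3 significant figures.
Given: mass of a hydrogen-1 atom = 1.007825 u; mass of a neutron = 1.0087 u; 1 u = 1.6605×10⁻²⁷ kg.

6.81e-28 kg

Total constituent mass: 20 × 1.007825 + 24 × 1.0087 = 44.365300 u
Δm = 44.365300 − 43.95548 = 0.409820 u
In SI units: 0.409820 u × 1.6605×10⁻²⁷ kg/u = 6.8051e-28 kg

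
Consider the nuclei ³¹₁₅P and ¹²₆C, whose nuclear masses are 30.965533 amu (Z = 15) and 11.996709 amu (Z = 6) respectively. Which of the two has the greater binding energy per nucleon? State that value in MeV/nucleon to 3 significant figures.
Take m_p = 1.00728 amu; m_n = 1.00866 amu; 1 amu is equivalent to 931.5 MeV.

³¹₁₅P; 8.48 MeV/nucleon

³¹₁₅P: Σm = 15(1.00728) + 16(1.00866) = 31.24776 amu; Δm = 0.282227 amu; E_B = 262.89 MeV; E_B/A = 8.480 MeV
¹²₆C: Σm = 6(1.00728) + 6(1.00866) = 12.09564 amu; Δm = 0.098931 amu; E_B = 92.154 MeV; E_B/A = 7.680 MeV
³¹₁₅P has the higher binding energy per nucleon, so it is the more tightly bound nucleus.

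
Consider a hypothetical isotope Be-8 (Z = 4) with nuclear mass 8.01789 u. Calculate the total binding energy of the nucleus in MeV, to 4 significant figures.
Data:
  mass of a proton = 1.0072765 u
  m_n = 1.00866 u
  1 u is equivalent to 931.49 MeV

Total constituent mass: 4 × 1.0072765 + 4 × 1.00866 = 8.0637460 u
Mass defect Δm = 8.0637460 − 8.01789 = 0.0458560 u
Converting to energy: 0.0458560 u × 931.49 MeV/u = 42.7144 MeV

42.71 MeV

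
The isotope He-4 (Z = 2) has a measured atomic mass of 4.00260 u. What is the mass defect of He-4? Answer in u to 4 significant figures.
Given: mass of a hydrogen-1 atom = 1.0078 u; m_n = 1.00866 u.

Σm = 2·m(¹H) + 2·m_n = 2.0156 + 2.01732 = 4.03292 u
Δm = 4.03292 − 4.00260 = 0.03032 u

0.03032 u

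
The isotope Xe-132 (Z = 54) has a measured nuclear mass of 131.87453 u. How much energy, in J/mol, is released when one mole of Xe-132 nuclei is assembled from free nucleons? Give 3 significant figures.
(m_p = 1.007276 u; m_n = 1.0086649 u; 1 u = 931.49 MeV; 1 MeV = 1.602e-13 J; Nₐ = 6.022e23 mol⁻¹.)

1.07e+14 J/mol

With 54 protons and 78 neutrons (A = 132):
Total constituent mass: 54 × 1.007276 + 78 × 1.0086649 = 133.0687662 u
The mass defect is 133.0687662 − 131.87453 = 1.1942362 u.
Converting to energy: 1.1942362 u × 931.49 MeV/u = 1112.42 MeV
Per nucleus in joules: 1112.42 MeV × 1.602e-13 J/MeV = 1.7821e-10 J
Per mole: 1.7821e-10 J × 6.022e23 mol⁻¹ = 1.0732e+14 J/mol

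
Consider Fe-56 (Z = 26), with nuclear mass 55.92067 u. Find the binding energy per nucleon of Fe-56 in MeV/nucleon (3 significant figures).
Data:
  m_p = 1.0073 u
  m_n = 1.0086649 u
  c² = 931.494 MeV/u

8.80 MeV/nucleon

Total constituent mass: 26 × 1.0073 + 30 × 1.0086649 = 56.4497470 u
The mass defect is 56.4497470 − 55.92067 = 0.5290770 u.
E_B = 0.5290770 × 931.494 = 492.832 MeV
Per nucleon: 492.832 / 56 = 8.801 MeV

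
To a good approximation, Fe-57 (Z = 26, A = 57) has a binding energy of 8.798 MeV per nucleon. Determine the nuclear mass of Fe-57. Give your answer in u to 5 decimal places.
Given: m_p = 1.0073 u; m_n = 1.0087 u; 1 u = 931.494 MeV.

Total binding energy = 57 × 8.798 = 501.486 MeV
Mass defect = 501.486 MeV / (931.494 MeV/u) = 0.5383674 u
Constituent mass = 26(1.0073) + 31(1.0087) = 57.4595 u
Nuclear mass = 57.4595 − 0.5383674 = 56.9211326 u ≈ 56.92113 u (to 5 decimal places)

56.92113 u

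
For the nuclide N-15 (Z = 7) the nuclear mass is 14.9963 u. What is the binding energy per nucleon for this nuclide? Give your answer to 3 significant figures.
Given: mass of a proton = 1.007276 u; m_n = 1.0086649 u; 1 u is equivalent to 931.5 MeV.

The nucleus contains 7 protons and 15 − 7 = 8 neutrons.
Total constituent mass: 7 × 1.007276 + 8 × 1.0086649 = 15.1202512 u
Mass defect Δm = 15.1202512 − 14.9963 = 0.1239512 u
E_B = 0.1239512 × 931.5 = 115.461 MeV
BE/A = 115.461 MeV / 15 = 7.697 MeV/nucleon

7.70 MeV/nucleon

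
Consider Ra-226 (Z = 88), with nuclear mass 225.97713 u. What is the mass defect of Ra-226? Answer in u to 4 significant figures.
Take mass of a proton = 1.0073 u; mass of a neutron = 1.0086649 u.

Total constituent mass: 88 × 1.0073 + 138 × 1.0086649 = 227.8381562 u
Mass defect Δm = 227.8381562 − 225.97713 = 1.8610262 u

1.861 u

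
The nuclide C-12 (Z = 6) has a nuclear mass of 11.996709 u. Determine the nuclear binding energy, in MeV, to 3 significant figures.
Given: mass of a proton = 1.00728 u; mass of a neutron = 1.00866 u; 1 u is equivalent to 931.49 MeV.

With 6 protons and 6 neutrons (A = 12):
Σm = 6·m_p + 6·m_n = 6.04368 + 6.05196 = 12.09564 u
Mass defect Δm = 12.09564 − 11.996709 = 0.098931 u
E_B = 0.098931 × 931.49 = 92.1532 MeV

92.2 MeV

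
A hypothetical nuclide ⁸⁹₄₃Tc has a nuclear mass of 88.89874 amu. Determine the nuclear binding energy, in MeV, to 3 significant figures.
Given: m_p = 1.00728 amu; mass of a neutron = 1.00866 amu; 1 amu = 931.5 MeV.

757 MeV

Z = 43, so N = A − Z = 89 − 43 = 46.
Mass of separated nucleons = 43(1.00728) + 46(1.00866) = 43.31304 + 46.39836 = 89.71140 amu
Δm = 89.71140 − 88.89874 = 0.81266 amu
E_B = 0.81266 × 931.5 = 756.993 MeV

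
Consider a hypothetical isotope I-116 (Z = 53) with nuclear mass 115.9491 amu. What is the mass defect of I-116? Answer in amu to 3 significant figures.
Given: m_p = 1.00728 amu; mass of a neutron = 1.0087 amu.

0.985 amu

With 53 protons and 63 neutrons (A = 116):
Total constituent mass: 53 × 1.00728 + 63 × 1.0087 = 116.93394 amu
Δm = 116.93394 − 115.9491 = 0.98484 amu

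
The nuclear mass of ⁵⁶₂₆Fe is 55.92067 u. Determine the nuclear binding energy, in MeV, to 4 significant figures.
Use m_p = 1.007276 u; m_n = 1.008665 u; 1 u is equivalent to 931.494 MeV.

492.3 MeV

Mass of separated nucleons = 26(1.007276) + 30(1.008665) = 26.189176 + 30.259950 = 56.449126 u
The mass defect is 56.449126 − 55.92067 = 0.528456 u.
Binding energy = Δm·c² = 0.528456 × 931.494 MeV/u = 492.254 MeV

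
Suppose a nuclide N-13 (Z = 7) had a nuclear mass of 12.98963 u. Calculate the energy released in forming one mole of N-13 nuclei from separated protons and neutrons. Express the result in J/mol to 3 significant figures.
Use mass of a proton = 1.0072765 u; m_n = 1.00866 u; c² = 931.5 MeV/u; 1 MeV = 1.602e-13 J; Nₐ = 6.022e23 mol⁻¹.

1.02e+13 J/mol

Σm = 7·m_p + 6·m_n = 7.0509355 + 6.05196 = 13.1028955 u
Mass defect Δm = 13.1028955 − 12.98963 = 0.1132655 u
Binding energy = Δm·c² = 0.1132655 × 931.5 MeV/u = 105.507 MeV
Per nucleus in joules: 105.507 MeV × 1.602e-13 J/MeV = 1.6902e-11 J
Per mole: 1.6902e-11 J × 6.022e23 mol⁻¹ = 1.0178e+13 J/mol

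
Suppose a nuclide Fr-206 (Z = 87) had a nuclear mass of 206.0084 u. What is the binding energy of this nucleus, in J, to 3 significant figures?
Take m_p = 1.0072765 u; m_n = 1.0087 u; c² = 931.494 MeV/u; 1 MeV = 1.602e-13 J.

Mass of separated nucleons = 87(1.0072765) + 119(1.0087) = 87.6330555 + 120.0353 = 207.6683555 u
The mass defect is 207.6683555 − 206.0084 = 1.6599555 u.
E_B = 1.6599555 × 931.494 = 1546.24 MeV
In joules: 1546.24 MeV × 1.602e-13 J/MeV = 2.4771e-10 J

2.48e-10 J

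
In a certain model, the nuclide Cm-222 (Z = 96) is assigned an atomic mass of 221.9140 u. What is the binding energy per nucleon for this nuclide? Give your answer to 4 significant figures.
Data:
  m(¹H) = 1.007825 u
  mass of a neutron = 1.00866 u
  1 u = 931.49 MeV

8.091 MeV/nucleon

With 96 protons and 126 neutrons (A = 222):
Total constituent mass: 96 × 1.007825 + 126 × 1.00866 = 223.842360 u
Δm = 223.842360 − 221.9140 = 1.928360 u
Binding energy = Δm·c² = 1.928360 × 931.49 MeV/u = 1796.25 MeV
Dividing by A = 222 gives 8.091 MeV per nucleon.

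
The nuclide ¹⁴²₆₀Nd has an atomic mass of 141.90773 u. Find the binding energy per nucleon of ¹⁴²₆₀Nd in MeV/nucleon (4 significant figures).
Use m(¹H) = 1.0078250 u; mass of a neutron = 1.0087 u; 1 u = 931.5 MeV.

8.365 MeV/nucleon

Z = 60, so N = A − Z = 142 − 60 = 82.
Total constituent mass: 60 × 1.0078250 + 82 × 1.0087 = 143.1829000 u
The mass defect is 143.1829000 − 141.90773 = 1.2751700 u.
E_B = 1.2751700 × 931.5 = 1187.82 MeV
BE/A = 1187.82 MeV / 142 = 8.365 MeV/nucleon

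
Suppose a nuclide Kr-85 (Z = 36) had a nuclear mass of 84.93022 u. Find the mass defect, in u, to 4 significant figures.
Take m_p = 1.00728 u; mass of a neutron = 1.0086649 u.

0.7564 u

Mass of separated nucleons = 36(1.00728) + 49(1.0086649) = 36.26208 + 49.4245801 = 85.6866601 u
The mass defect is 85.6866601 − 84.93022 = 0.7564401 u.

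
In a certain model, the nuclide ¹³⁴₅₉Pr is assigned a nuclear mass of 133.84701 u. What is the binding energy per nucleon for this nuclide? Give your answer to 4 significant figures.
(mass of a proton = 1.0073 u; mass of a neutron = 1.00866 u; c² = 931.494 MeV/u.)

With 59 protons and 75 neutrons (A = 134):
Σm = 59·m_p + 75·m_n = 59.4307 + 75.64950 = 135.08020 u
Δm = 135.08020 − 133.84701 = 1.23319 u
Binding energy = Δm·c² = 1.23319 × 931.494 MeV/u = 1148.71 MeV
BE/A = 1148.71 MeV / 134 = 8.572 MeV/nucleon

8.572 MeV/nucleon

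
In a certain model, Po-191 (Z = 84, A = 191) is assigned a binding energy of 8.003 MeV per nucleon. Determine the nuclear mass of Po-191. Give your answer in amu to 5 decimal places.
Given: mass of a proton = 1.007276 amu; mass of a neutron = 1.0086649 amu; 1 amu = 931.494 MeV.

190.89734 amu

Total binding energy = 191 × 8.003 = 1528.573 MeV
Mass defect = 1528.573 MeV / (931.494 MeV/amu) = 1.6409907 amu
Constituent mass = 84(1.007276) + 107(1.0086649) = 192.5383283 amu
Nuclear mass = 192.5383283 − 1.6409907 = 190.8973376 amu ≈ 190.89734 amu (to 5 decimal places)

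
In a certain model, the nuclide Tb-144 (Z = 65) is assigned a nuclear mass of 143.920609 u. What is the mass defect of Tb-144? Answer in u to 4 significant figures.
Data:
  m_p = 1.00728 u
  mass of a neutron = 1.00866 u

Mass of separated nucleons = 65(1.00728) + 79(1.00866) = 65.47320 + 79.68414 = 145.15734 u
Mass defect Δm = 145.15734 − 143.920609 = 1.236731 u

1.237 u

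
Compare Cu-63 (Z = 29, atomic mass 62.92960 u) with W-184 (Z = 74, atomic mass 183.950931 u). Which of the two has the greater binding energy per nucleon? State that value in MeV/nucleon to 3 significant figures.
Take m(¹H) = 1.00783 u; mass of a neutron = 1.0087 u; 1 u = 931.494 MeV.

Cu-63; 8.77 MeV/nucleon

Cu-63: Σm = 29(1.00783) + 34(1.0087) = 63.52287 u; Δm = 0.59327 u; E_B = 552.63 MeV; E_B/A = 8.772 MeV
W-184: Σm = 74(1.00783) + 110(1.0087) = 185.53642 u; Δm = 1.585489 u; E_B = 1476.87 MeV; E_B/A = 8.026 MeV
Cu-63 has the higher binding energy per nucleon, so it is the more tightly bound nucleus.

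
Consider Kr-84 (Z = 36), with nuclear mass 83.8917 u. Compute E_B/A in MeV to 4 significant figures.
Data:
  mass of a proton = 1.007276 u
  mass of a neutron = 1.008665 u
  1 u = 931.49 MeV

8.718 MeV/nucleon

Mass of separated nucleons = 36(1.007276) + 48(1.008665) = 36.261936 + 48.415920 = 84.677856 u
The mass defect is 84.677856 − 83.8917 = 0.786156 u.
Converting to energy: 0.786156 u × 931.49 MeV/u = 732.296 MeV
Dividing by A = 84 gives 8.718 MeV per nucleon.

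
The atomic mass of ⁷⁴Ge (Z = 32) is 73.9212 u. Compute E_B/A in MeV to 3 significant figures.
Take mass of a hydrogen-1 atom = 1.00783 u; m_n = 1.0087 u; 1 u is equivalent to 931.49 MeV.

With 32 protons and 42 neutrons (A = 74):
Σm = 32·m(¹H) + 42·m_n = 32.25056 + 42.3654 = 74.61596 u
The mass defect is 74.61596 − 73.9212 = 0.69476 u.
Binding energy = Δm·c² = 0.69476 × 931.49 MeV/u = 647.162 MeV
BE/A = 647.162 MeV / 74 = 8.745 MeV/nucleon

8.75 MeV/nucleon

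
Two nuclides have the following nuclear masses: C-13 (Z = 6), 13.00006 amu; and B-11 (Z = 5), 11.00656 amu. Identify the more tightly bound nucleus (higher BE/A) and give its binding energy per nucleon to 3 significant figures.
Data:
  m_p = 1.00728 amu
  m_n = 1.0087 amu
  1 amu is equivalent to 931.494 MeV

C-13: Σm = 6(1.00728) + 7(1.0087) = 13.10458 amu; Δm = 0.10452 amu; E_B = 97.360 MeV; E_B/A = 7.489 MeV
B-11: Σm = 5(1.00728) + 6(1.0087) = 11.08860 amu; Δm = 0.08204 amu; E_B = 76.420 MeV; E_B/A = 6.947 MeV
C-13 has the higher binding energy per nucleon, so it is the more tightly bound nucleus.

C-13; 7.49 MeV/nucleon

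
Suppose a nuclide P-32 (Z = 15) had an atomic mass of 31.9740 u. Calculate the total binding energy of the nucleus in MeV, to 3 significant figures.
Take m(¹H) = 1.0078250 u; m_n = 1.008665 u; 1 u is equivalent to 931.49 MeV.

271 MeV

Z = 15, so N = A − Z = 32 − 15 = 17.
Total constituent mass: 15 × 1.0078250 + 17 × 1.008665 = 32.2646800 u
Δm = 32.2646800 − 31.9740 = 0.2906800 u
Converting to energy: 0.2906800 u × 931.49 MeV/u = 270.766 MeV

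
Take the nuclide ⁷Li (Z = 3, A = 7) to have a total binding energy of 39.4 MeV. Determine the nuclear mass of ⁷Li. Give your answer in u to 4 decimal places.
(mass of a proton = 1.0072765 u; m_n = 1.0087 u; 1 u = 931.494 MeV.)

Mass defect = 39.4 MeV / (931.494 MeV/u) = 0.042298 u
Constituent mass = 3(1.0072765) + 4(1.0087) = 7.0566295 u
Nuclear mass = 7.0566295 − 0.042298 = 7.0143315 u ≈ 7.0143 u (to 4 decimal places)

7.0143 u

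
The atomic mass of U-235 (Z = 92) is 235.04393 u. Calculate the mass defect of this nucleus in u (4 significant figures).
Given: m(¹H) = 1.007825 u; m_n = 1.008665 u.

1.915 u

Z = 92, so N = A − Z = 235 − 92 = 143.
Total constituent mass: 92 × 1.007825 + 143 × 1.008665 = 236.958995 u
The mass defect is 236.958995 − 235.04393 = 1.915065 u.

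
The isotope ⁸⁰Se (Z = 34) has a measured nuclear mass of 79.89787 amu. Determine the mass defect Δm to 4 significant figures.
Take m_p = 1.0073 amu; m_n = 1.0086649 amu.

Σm = 34·m_p + 46·m_n = 34.2482 + 46.3985854 = 80.6467854 amu
Δm = 80.6467854 − 79.89787 = 0.7489154 amu

0.7489 amu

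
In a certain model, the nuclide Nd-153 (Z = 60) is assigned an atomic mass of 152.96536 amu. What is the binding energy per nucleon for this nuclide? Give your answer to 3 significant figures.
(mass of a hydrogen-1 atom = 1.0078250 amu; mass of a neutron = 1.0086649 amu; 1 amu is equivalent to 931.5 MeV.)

The nucleus contains 60 protons and 153 − 60 = 93 neutrons.
Mass of separated nucleons = 60(1.0078250) + 93(1.0086649) = 60.4695000 + 93.8058357 = 154.2753357 amu
Mass defect Δm = 154.2753357 − 152.96536 = 1.3099757 amu
Binding energy = Δm·c² = 1.3099757 × 931.5 MeV/amu = 1220.24 MeV
Per nucleon: 1220.24 / 153 = 7.975 MeV

7.98 MeV/nucleon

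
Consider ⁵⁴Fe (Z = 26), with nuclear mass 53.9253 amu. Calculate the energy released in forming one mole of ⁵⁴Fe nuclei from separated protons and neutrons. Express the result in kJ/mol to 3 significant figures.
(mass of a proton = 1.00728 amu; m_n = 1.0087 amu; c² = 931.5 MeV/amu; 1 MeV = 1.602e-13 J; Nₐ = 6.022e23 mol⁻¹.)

Z = 26, so N = A − Z = 54 − 26 = 28.
Total constituent mass: 26 × 1.00728 + 28 × 1.0087 = 54.43288 amu
Δm = 54.43288 − 53.9253 = 0.50758 amu
Binding energy = Δm·c² = 0.50758 × 931.5 MeV/amu = 472.811 MeV
Per nucleus in joules: 472.811 MeV × 1.602e-13 J/MeV = 7.5744e-11 J
Per mole: 7.5744e-11 J × 6.022e23 mol⁻¹ = 4.5613e+13 J/mol

4.56e+10 kJ/mol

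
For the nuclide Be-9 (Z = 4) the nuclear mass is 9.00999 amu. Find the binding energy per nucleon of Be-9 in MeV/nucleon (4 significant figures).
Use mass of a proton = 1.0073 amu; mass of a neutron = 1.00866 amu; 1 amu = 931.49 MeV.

Total constituent mass: 4 × 1.0073 + 5 × 1.00866 = 9.07250 amu
Mass defect Δm = 9.07250 − 9.00999 = 0.06251 amu
Binding energy = Δm·c² = 0.06251 × 931.49 MeV/amu = 58.2274 MeV
Dividing by A = 9 gives 6.470 MeV per nucleon.

6.470 MeV/nucleon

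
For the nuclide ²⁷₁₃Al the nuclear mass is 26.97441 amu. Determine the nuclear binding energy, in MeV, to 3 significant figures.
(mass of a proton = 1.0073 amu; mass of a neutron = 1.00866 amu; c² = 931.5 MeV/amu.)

Z = 13, so N = A − Z = 27 − 13 = 14.
Σm = 13·m_p + 14·m_n = 13.0949 + 14.12124 = 27.21614 amu
The mass defect is 27.21614 − 26.97441 = 0.24173 amu.
E_B = 0.24173 × 931.5 = 225.171 MeV

225 MeV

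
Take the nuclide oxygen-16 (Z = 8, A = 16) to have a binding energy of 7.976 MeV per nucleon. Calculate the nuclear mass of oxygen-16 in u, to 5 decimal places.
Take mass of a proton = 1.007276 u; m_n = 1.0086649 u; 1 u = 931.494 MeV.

Total binding energy = 16 × 7.976 = 127.616 MeV
Mass defect = 127.616 MeV / (931.494 MeV/u) = 0.1370014 u
Constituent mass = 8(1.007276) + 8(1.0086649) = 16.1275272 u
Nuclear mass = 16.1275272 − 0.1370014 = 15.9905258 u ≈ 15.99053 u (to 5 decimal places)

15.99053 u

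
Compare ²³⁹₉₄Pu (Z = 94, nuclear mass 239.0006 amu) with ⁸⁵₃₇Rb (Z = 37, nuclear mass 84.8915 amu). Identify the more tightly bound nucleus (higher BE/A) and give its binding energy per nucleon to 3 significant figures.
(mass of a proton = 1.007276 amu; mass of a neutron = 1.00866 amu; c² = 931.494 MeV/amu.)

⁸⁵₃₇Rb; 8.69 MeV/nucleon

²³⁹₉₄Pu: Σm = 94(1.007276) + 145(1.00866) = 240.939644 amu; Δm = 1.939044 amu; E_B = 1806.2 MeV; E_B/A = 7.557 MeV
⁸⁵₃₇Rb: Σm = 37(1.007276) + 48(1.00866) = 85.684892 amu; Δm = 0.793392 amu; E_B = 739.04 MeV; E_B/A = 8.6946 MeV
⁸⁵₃₇Rb has the higher binding energy per nucleon, so it is the more tightly bound nucleus.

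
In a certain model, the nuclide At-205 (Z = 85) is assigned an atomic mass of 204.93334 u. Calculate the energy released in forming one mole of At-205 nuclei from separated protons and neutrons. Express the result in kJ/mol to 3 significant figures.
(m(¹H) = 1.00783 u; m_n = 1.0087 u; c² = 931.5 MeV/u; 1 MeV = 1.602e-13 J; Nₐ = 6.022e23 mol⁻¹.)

1.60e+11 kJ/mol

Total constituent mass: 85 × 1.00783 + 120 × 1.0087 = 206.70955 u
Mass defect Δm = 206.70955 − 204.93334 = 1.77621 u
Binding energy = Δm·c² = 1.77621 × 931.5 MeV/u = 1654.54 MeV
Per nucleus in joules: 1654.54 MeV × 1.602e-13 J/MeV = 2.6506e-10 J
Per mole: 2.6506e-10 J × 6.022e23 mol⁻¹ = 1.5962e+14 J/mol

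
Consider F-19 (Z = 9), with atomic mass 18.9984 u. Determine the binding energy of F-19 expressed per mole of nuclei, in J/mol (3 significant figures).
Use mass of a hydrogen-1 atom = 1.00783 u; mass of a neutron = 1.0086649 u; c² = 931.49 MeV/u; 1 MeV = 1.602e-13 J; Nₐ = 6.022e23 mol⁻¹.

1.43e+13 J/mol

Z = 9, so N = A − Z = 19 − 9 = 10.
Σm = 9·m(¹H) + 10·m_n = 9.07047 + 10.0866490 = 19.1571190 u
Δm = 19.1571190 − 18.9984 = 0.1587190 u
Converting to energy: 0.1587190 u × 931.49 MeV/u = 147.845 MeV
Per nucleus in joules: 147.845 MeV × 1.602e-13 J/MeV = 2.3685e-11 J
Per mole: 2.3685e-11 J × 6.022e23 mol⁻¹ = 1.4263e+13 J/mol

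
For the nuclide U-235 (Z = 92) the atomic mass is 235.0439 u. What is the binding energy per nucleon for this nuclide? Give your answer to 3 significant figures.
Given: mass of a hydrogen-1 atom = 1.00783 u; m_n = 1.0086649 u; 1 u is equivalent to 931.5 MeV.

7.59 MeV/nucleon

The nucleus contains 92 protons and 235 − 92 = 143 neutrons.
Σm = 92·m(¹H) + 143·m_n = 92.72036 + 144.2390807 = 236.9594407 u
The mass defect is 236.9594407 − 235.0439 = 1.9155407 u.
Binding energy = Δm·c² = 1.9155407 × 931.5 MeV/u = 1784.33 MeV
Dividing by A = 235 gives 7.593 MeV per nucleon.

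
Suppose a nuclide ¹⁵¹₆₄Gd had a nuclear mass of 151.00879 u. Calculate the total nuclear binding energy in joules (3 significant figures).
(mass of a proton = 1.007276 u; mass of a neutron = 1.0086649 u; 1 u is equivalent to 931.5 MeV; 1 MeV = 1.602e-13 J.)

1.81e-10 J

Σm = 64·m_p + 87·m_n = 64.465664 + 87.7538463 = 152.2195103 u
Mass defect Δm = 152.2195103 − 151.00879 = 1.2107203 u
Converting to energy: 1.2107203 u × 931.5 MeV/u = 1127.79 MeV
In joules: 1127.79 MeV × 1.602e-13 J/MeV = 1.8067e-10 J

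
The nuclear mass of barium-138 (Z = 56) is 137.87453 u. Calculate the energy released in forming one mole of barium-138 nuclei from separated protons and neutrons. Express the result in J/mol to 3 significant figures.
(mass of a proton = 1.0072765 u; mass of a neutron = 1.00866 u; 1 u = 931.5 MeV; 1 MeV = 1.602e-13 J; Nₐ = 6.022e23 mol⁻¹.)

1.12e+14 J/mol

Z = 56, so N = A − Z = 138 − 56 = 82.
Σm = 56·m_p + 82·m_n = 56.4074840 + 82.71012 = 139.1176040 u
Mass defect Δm = 139.1176040 − 137.87453 = 1.2430740 u
Converting to energy: 1.2430740 u × 931.5 MeV/u = 1157.92 MeV
Per nucleus in joules: 1157.92 MeV × 1.602e-13 J/MeV = 1.8550e-10 J
Per mole: 1.8550e-10 J × 6.022e23 mol⁻¹ = 1.1171e+14 J/mol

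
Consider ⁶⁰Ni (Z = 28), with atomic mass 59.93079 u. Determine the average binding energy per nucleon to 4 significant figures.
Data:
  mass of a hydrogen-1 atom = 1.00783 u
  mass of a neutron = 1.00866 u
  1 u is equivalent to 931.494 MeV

Mass of separated nucleons = 28(1.00783) + 32(1.00866) = 28.21924 + 32.27712 = 60.49636 u
Δm = 60.49636 − 59.93079 = 0.56557 u
Converting to energy: 0.56557 u × 931.494 MeV/u = 526.825 MeV
BE/A = 526.825 MeV / 60 = 8.780 MeV/nucleon

8.780 MeV/nucleon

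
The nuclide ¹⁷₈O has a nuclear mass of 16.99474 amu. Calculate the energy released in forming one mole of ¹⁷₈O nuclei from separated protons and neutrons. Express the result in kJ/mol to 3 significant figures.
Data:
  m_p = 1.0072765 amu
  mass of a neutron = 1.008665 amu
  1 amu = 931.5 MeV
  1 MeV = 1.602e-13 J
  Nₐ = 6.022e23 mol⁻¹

1.27e+10 kJ/mol

With 8 protons and 9 neutrons (A = 17):
Σm = 8·m_p + 9·m_n = 8.0582120 + 9.077985 = 17.1361970 amu
Δm = 17.1361970 − 16.99474 = 0.1414570 amu
Converting to energy: 0.1414570 amu × 931.5 MeV/amu = 131.767 MeV
Per nucleus in joules: 131.767 MeV × 1.602e-13 J/MeV = 2.1109e-11 J
Per mole: 2.1109e-11 J × 6.022e23 mol⁻¹ = 1.2712e+13 J/mol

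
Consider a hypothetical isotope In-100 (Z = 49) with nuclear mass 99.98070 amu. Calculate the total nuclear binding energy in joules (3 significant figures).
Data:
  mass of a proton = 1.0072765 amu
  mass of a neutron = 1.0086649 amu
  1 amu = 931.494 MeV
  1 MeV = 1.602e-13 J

1.22e-10 J

The nucleus contains 49 protons and 100 − 49 = 51 neutrons.
Total constituent mass: 49 × 1.0072765 + 51 × 1.0086649 = 100.7984584 amu
Δm = 100.7984584 − 99.98070 = 0.8177584 amu
Converting to energy: 0.8177584 amu × 931.494 MeV/amu = 761.737 MeV
In joules: 761.737 MeV × 1.602e-13 J/MeV = 1.2203e-10 J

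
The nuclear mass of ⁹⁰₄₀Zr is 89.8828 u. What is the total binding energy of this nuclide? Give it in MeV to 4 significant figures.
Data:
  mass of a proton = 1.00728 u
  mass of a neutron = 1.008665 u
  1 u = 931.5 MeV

Mass of separated nucleons = 40(1.00728) + 50(1.008665) = 40.29120 + 50.433250 = 90.724450 u
Mass defect Δm = 90.724450 − 89.8828 = 0.841650 u
Binding energy = Δm·c² = 0.841650 × 931.5 MeV/u = 783.997 MeV

784.0 MeV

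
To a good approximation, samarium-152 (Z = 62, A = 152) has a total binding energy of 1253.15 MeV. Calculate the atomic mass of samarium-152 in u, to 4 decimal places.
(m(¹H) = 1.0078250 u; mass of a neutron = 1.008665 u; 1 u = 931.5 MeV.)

Mass defect = 1253.15 MeV / (931.5 MeV/u) = 1.345303 u
Constituent mass = 62(1.0078250) + 90(1.008665) = 153.2650000 u
Atomic mass = 153.2650000 − 1.345303 = 151.9196970 u ≈ 151.9197 u (to 4 decimal places)

151.9197 u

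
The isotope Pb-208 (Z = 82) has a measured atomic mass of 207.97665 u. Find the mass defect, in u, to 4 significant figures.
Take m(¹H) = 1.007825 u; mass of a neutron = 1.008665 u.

Total constituent mass: 82 × 1.007825 + 126 × 1.008665 = 209.733440 u
The mass defect is 209.733440 − 207.97665 = 1.756790 u.

1.757 u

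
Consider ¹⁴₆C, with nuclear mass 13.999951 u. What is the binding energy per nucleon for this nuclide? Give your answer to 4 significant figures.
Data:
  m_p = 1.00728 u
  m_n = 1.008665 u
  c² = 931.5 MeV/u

Σm = 6·m_p + 8·m_n = 6.04368 + 8.069320 = 14.113000 u
The mass defect is 14.113000 − 13.999951 = 0.113049 u.
E_B = 0.113049 × 931.5 = 105.305 MeV
BE/A = 105.305 MeV / 14 = 7.522 MeV/nucleon

7.522 MeV/nucleon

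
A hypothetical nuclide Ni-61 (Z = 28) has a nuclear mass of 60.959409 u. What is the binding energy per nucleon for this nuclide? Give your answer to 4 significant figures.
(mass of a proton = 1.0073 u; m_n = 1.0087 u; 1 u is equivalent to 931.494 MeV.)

8.125 MeV/nucleon

Z = 28, so N = A − Z = 61 − 28 = 33.
Mass of separated nucleons = 28(1.0073) + 33(1.0087) = 28.2044 + 33.2871 = 61.4915 u
Mass defect Δm = 61.4915 − 60.959409 = 0.532091 u
Binding energy = Δm·c² = 0.532091 × 931.494 MeV/u = 495.640 MeV
BE/A = 495.640 MeV / 61 = 8.125 MeV/nucleon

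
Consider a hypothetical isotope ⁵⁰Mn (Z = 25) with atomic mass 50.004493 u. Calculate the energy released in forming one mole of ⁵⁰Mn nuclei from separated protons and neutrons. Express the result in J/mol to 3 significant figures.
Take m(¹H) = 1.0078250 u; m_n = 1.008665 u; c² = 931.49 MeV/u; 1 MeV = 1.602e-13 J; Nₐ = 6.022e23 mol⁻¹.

Σm = 25·m(¹H) + 25·m_n = 25.1956250 + 25.216625 = 50.4122500 u
Mass defect Δm = 50.4122500 − 50.004493 = 0.4077570 u
E_B = 0.4077570 × 931.49 = 379.822 MeV
Per nucleus in joules: 379.822 MeV × 1.602e-13 J/MeV = 6.0847e-11 J
Per mole: 6.0847e-11 J × 6.022e23 mol⁻¹ = 3.6642e+13 J/mol

3.66e+13 J/mol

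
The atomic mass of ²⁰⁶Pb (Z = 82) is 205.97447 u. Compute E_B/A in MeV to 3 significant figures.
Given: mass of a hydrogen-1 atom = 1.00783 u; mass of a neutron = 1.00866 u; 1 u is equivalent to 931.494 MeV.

Σm = 82·m(¹H) + 124·m_n = 82.64206 + 125.07384 = 207.71590 u
Δm = 207.71590 − 205.97447 = 1.74143 u
E_B = 1.74143 × 931.494 = 1622.13 MeV
Per nucleon: 1622.13 / 206 = 7.874 MeV

7.87 MeV/nucleon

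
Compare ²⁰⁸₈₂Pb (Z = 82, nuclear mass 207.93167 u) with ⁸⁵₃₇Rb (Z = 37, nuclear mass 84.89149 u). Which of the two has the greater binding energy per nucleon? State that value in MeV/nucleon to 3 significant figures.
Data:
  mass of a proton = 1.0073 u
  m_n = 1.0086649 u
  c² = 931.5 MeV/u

⁸⁵₃₇Rb; 8.71 MeV/nucleon

²⁰⁸₈₂Pb: Σm = 82(1.0073) + 126(1.0086649) = 209.6903774 u; Δm = 1.7587074 u; E_B = 1638.2 MeV; E_B/A = 7.876 MeV
⁸⁵₃₇Rb: Σm = 37(1.0073) + 48(1.0086649) = 85.6860152 u; Δm = 0.7945252 u; E_B = 740.10 MeV; E_B/A = 8.707 MeV
⁸⁵₃₇Rb has the higher binding energy per nucleon, so it is the more tightly bound nucleus.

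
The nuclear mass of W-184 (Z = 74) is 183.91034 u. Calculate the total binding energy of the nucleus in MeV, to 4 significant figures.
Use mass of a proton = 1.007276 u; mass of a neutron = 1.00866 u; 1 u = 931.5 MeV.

1472 MeV

With 74 protons and 110 neutrons (A = 184):
Mass of separated nucleons = 74(1.007276) + 110(1.00866) = 74.538424 + 110.95260 = 185.491024 u
Δm = 185.491024 − 183.91034 = 1.580684 u
Converting to energy: 1.580684 u × 931.5 MeV/u = 1472.41 MeV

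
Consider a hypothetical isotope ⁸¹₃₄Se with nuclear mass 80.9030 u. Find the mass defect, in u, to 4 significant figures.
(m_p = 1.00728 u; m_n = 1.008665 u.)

0.7518 u

Z = 34, so N = A − Z = 81 − 34 = 47.
Total constituent mass: 34 × 1.00728 + 47 × 1.008665 = 81.654775 u
Mass defect Δm = 81.654775 − 80.9030 = 0.751775 u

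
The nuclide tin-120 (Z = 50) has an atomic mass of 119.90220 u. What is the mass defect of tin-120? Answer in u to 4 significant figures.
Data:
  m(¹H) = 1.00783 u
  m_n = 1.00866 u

With 50 protons and 70 neutrons (A = 120):
Σm = 50·m(¹H) + 70·m_n = 50.39150 + 70.60620 = 120.99770 u
Mass defect Δm = 120.99770 − 119.90220 = 1.09550 u

1.096 u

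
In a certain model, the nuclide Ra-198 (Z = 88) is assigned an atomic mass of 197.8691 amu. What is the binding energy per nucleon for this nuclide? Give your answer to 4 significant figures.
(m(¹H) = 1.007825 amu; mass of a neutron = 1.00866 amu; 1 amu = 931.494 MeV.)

8.337 MeV/nucleon

Z = 88, so N = A − Z = 198 − 88 = 110.
Σm = 88·m(¹H) + 110·m_n = 88.688600 + 110.95260 = 199.641200 amu
Δm = 199.641200 − 197.8691 = 1.772100 amu
Binding energy = Δm·c² = 1.772100 × 931.494 MeV/amu = 1650.70 MeV
Dividing by A = 198 gives 8.337 MeV per nucleon.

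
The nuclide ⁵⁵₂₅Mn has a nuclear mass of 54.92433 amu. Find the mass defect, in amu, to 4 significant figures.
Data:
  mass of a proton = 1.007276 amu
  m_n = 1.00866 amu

The nucleus contains 25 protons and 55 − 25 = 30 neutrons.
Mass of separated nucleons = 25(1.007276) + 30(1.00866) = 25.181900 + 30.25980 = 55.441700 amu
Δm = 55.441700 − 54.92433 = 0.517370 amu

0.5174 amu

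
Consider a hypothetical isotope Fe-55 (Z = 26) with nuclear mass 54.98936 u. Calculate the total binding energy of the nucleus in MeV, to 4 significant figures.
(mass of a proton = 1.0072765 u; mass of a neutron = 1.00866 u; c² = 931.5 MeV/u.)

Z = 26, so N = A − Z = 55 − 26 = 29.
Σm = 26·m_p + 29·m_n = 26.1891890 + 29.25114 = 55.4403290 u
Δm = 55.4403290 − 54.98936 = 0.4509690 u
Binding energy = Δm·c² = 0.4509690 × 931.5 MeV/u = 420.078 MeV

420.1 MeV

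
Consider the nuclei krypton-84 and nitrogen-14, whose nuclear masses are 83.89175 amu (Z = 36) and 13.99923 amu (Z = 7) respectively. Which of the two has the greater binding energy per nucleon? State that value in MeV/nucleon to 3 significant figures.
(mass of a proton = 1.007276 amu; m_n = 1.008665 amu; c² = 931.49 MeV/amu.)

krypton-84: Σm = 36(1.007276) + 48(1.008665) = 84.677856 amu; Δm = 0.786106 amu; E_B = 732.25 MeV; E_B/A = 8.717 MeV
nitrogen-14: Σm = 7(1.007276) + 7(1.008665) = 14.111587 amu; Δm = 0.112357 amu; E_B = 104.66 MeV; E_B/A = 7.476 MeV
krypton-84 has the higher binding energy per nucleon, so it is the more tightly bound nucleus.

krypton-84; 8.72 MeV/nucleon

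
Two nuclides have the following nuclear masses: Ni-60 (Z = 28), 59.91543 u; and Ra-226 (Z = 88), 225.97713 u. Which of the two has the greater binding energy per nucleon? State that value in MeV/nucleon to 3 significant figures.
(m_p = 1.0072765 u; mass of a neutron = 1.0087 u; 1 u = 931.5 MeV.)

Ni-60: Σm = 28(1.0072765) + 32(1.0087) = 60.4821420 u; Δm = 0.5667120 u; E_B = 527.89 MeV; E_B/A = 8.798 MeV
Ra-226: Σm = 88(1.0072765) + 138(1.0087) = 227.8409320 u; Δm = 1.8638020 u; E_B = 1736.1 MeV; E_B/A = 7.682 MeV
Ni-60 has the higher binding energy per nucleon, so it is the more tightly bound nucleus.

Ni-60; 8.80 MeV/nucleon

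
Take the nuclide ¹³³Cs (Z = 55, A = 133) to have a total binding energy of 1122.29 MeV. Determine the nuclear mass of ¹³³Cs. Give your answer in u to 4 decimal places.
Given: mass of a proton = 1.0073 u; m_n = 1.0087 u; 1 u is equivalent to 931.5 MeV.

132.8753 u

Mass defect = 1122.29 MeV / (931.5 MeV/u) = 1.204820 u
Constituent mass = 55(1.0073) + 78(1.0087) = 134.0801 u
Nuclear mass = 134.0801 − 1.204820 = 132.875280 u ≈ 132.8753 u (to 4 decimal places)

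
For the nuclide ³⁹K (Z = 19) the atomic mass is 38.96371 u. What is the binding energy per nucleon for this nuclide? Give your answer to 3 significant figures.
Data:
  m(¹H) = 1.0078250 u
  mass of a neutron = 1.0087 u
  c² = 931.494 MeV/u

Σm = 19·m(¹H) + 20·m_n = 19.1486750 + 20.1740 = 39.3226750 u
Δm = 39.3226750 − 38.96371 = 0.3589650 u
Binding energy = Δm·c² = 0.3589650 × 931.494 MeV/u = 334.374 MeV
Per nucleon: 334.374 / 39 = 8.574 MeV

8.57 MeV/nucleon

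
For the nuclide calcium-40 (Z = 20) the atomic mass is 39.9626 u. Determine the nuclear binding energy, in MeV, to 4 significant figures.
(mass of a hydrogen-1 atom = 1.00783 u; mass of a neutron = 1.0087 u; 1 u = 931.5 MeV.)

Total constituent mass: 20 × 1.00783 + 20 × 1.0087 = 40.33060 u
Δm = 40.33060 − 39.9626 = 0.36800 u
Binding energy = Δm·c² = 0.36800 × 931.5 MeV/u = 342.792 MeV

342.8 MeV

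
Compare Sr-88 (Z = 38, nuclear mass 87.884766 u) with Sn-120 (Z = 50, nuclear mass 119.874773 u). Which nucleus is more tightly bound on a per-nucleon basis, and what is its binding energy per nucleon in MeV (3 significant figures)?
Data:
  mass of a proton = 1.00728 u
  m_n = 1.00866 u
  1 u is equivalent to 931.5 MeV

Sr-88: Σm = 38(1.00728) + 50(1.00866) = 88.70964 u; Δm = 0.824874 u; E_B = 768.37 MeV; E_B/A = 8.731 MeV
Sn-120: Σm = 50(1.00728) + 70(1.00866) = 120.97020 u; Δm = 1.095427 u; E_B = 1020.4 MeV; E_B/A = 8.503 MeV
Sr-88 has the higher binding energy per nucleon, so it is the more tightly bound nucleus.

Sr-88; 8.73 MeV/nucleon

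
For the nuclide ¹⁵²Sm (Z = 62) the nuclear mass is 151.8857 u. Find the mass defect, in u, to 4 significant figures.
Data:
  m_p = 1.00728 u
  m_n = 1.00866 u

With 62 protons and 90 neutrons (A = 152):
Mass of separated nucleons = 62(1.00728) + 90(1.00866) = 62.45136 + 90.77940 = 153.23076 u
Mass defect Δm = 153.23076 − 151.8857 = 1.34506 u

1.345 u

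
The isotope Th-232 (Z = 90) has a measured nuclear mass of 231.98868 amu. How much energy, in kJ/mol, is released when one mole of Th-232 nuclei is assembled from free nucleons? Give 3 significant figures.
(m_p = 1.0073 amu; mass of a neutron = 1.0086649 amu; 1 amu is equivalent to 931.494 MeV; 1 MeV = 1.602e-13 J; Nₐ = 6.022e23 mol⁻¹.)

1.71e+11 kJ/mol

Mass of separated nucleons = 90(1.0073) + 142(1.0086649) = 90.6570 + 143.2304158 = 233.8874158 amu
The mass defect is 233.8874158 − 231.98868 = 1.8987358 amu.
E_B = 1.8987358 × 931.494 = 1768.66 MeV
Per nucleus in joules: 1768.66 MeV × 1.602e-13 J/MeV = 2.8334e-10 J
Per mole: 2.8334e-10 J × 6.022e23 mol⁻¹ = 1.7063e+14 J/mol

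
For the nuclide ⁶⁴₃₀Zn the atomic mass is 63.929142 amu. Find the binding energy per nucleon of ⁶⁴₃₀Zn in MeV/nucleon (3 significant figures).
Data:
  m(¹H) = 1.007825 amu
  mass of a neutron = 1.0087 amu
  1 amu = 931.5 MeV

Σm = 30·m(¹H) + 34·m_n = 30.234750 + 34.2958 = 64.530550 amu
Mass defect Δm = 64.530550 − 63.929142 = 0.601408 amu
E_B = 0.601408 × 931.5 = 560.212 MeV
Per nucleon: 560.212 / 64 = 8.753 MeV

8.75 MeV/nucleon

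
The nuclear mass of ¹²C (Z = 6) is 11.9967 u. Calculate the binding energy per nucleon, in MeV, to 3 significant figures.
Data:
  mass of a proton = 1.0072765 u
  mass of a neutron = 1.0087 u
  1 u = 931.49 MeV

Z = 6, so N = A − Z = 12 − 6 = 6.
Total constituent mass: 6 × 1.0072765 + 6 × 1.0087 = 12.0958590 u
Mass defect Δm = 12.0958590 − 11.9967 = 0.0991590 u
Binding energy = Δm·c² = 0.0991590 × 931.49 MeV/u = 92.3656 MeV
Per nucleon: 92.3656 / 12 = 7.697 MeV

7.70 MeV/nucleon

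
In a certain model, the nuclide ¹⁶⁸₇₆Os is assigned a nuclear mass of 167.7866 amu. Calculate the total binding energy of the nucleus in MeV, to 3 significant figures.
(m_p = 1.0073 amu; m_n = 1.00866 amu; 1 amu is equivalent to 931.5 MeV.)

1460 MeV

With 76 protons and 92 neutrons (A = 168):
Mass of separated nucleons = 76(1.0073) + 92(1.00866) = 76.5548 + 92.79672 = 169.35152 amu
Δm = 169.35152 − 167.7866 = 1.56492 amu
Binding energy = Δm·c² = 1.56492 × 931.5 MeV/amu = 1457.72 MeV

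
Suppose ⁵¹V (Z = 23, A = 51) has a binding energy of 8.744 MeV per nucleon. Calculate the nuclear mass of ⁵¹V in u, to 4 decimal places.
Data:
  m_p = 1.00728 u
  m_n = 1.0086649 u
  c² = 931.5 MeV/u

Total binding energy = 51 × 8.744 = 445.944 MeV
Mass defect = 445.944 MeV / (931.5 MeV/u) = 0.478738 u
Constituent mass = 23(1.00728) + 28(1.0086649) = 51.4100572 u
Nuclear mass = 51.4100572 − 0.478738 = 50.9313192 u ≈ 50.9313 u (to 4 decimal places)

50.9313 u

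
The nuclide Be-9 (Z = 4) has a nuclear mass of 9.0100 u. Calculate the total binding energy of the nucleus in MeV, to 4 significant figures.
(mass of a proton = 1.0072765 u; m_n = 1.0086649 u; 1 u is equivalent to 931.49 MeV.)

58.15 MeV

With 4 protons and 5 neutrons (A = 9):
Total constituent mass: 4 × 1.0072765 + 5 × 1.0086649 = 9.0724305 u
The mass defect is 9.0724305 − 9.0100 = 0.0624305 u.
Binding energy = Δm·c² = 0.0624305 × 931.49 MeV/u = 58.1534 MeV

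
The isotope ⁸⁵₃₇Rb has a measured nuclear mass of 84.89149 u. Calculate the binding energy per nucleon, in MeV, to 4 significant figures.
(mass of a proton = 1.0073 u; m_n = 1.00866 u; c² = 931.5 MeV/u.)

8.704 MeV/nucleon

Total constituent mass: 37 × 1.0073 + 48 × 1.00866 = 85.68578 u
The mass defect is 85.68578 − 84.89149 = 0.79429 u.
Converting to energy: 0.79429 u × 931.5 MeV/u = 739.881 MeV
Dividing by A = 85 gives 8.704 MeV per nucleon.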